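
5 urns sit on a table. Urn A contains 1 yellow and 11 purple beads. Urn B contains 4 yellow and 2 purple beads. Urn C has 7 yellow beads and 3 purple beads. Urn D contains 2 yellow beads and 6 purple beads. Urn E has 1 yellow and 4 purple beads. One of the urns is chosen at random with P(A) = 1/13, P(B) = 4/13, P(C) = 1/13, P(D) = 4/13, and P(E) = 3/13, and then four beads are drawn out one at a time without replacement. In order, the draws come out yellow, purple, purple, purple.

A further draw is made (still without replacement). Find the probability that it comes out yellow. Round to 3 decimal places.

0.120

Compute the likelihood of the observed sequence for each case: P(data | urn A) = (1/12)(11/11)(10/10)(9/9) = 0.083333; P(data | urn B) = (4/6)(2/5)(1/4)(0/3) = 0; P(data | urn C) = (7/10)(3/9)(2/8)(1/7) = 0.0083333; P(data | urn D) = (2/8)(6/7)(5/6)(4/5) = 0.14286; P(data | urn E) = (1/5)(4/4)(3/3)(2/2) = 0.2.
Weighting by the prior gives 1/13 · 0.083333 = 0.0064103, 4/13 · 0 = 0, 1/13 · 0.0083333 = 0.00064103, 4/13 · 0.14286 = 0.043956, 3/13 · 0.2 = 0.046154; these sum to 0.097161.
Dividing through by the total gives posterior P(urn A | data) = 0.065975, P(urn B | data) = 0, P(urn C | data) = 0.0065975, P(urn D | data) = 0.4524, P(urn E | data) = 0.47502.
The predictive probability is P(yellow next | data) = (0)(0.065975) + (1)(0.0065975) + (1/4)(0.4524) + (0)(0.47502) = 0.1197.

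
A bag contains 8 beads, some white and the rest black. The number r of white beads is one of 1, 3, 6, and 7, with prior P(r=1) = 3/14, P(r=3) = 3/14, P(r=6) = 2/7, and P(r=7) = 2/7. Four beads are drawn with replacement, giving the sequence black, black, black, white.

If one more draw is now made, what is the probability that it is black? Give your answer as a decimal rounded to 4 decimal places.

0.6971

The likelihood of the observed sequence under each hypothesis: P(data | r = 1) = (7/8)(7/8)(7/8)(1/8) = 0.08374; P(data | r = 3) = (5/8)(5/8)(5/8)(3/8) = 0.091553; P(data | r = 6) = (2/8)(2/8)(2/8)(6/8) = 0.011719; P(data | r = 7) = (1/8)(1/8)(1/8)(7/8) = 0.001709.
The prior-weighted likelihoods are 3/14 · 0.08374 = 0.017944, 3/14 · 0.091553 = 0.019618, 2/7 · 0.011719 = 0.0033482, 2/7 · 0.001709 = 0.00048828; with total 0.041399.
Dividing through by the total gives posterior P(r = 1 | data) = 0.43345, P(r = 3 | data) = 0.47388, P(r = 6 | data) = 0.080876, P(r = 7 | data) = 0.011794.
So P(black next | data) = Σ P(black next | H) P(H | data) = (7/8)(0.43345) + (5/8)(0.47388) + (1/4)(0.080876) + (1/8)(0.011794) = 0.69714.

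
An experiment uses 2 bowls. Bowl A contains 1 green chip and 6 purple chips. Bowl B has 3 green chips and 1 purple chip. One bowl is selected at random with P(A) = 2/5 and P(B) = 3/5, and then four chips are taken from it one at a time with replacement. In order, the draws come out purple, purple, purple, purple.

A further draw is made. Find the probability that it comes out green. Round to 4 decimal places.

0.1494

Compute the likelihood of the observed sequence for each case: P(data | bowl A) = (6/7)(6/7)(6/7)(6/7) = 0.53978; P(data | bowl B) = (1/4)(1/4)(1/4)(1/4) = 0.0039062.
Multiplying each by its prior: 2/5 · 0.53978 = 0.21591, 3/5 · 0.0039062 = 0.0023437; summing to 0.21825.
The posterior is then P(bowl A | data) = 0.98926, P(bowl B | data) = 0.010739.
Averaging over the posterior, P(green next | data) = (1/7)(0.98926) + (3/4)(0.010739) = 0.14938.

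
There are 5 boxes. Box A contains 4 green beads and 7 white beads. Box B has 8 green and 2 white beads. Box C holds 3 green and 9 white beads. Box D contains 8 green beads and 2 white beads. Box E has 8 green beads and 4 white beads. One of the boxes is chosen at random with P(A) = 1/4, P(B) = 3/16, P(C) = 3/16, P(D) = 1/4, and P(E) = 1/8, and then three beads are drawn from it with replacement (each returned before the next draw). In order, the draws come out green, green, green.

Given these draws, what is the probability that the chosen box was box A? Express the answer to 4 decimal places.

0.0436

Compute the likelihood of the observed sequence for each case: P(data | box A) = (4/11)(4/11)(4/11) = 0.048084; P(data | box B) = (8/10)(8/10)(8/10) = 0.512; P(data | box C) = (3/12)(3/12)(3/12) = 0.015625; P(data | box D) = (8/10)(8/10)(8/10) = 0.512; P(data | box E) = (8/12)(8/12)(8/12) = 0.2963.
Multiplying each by its prior: 1/4 · 0.048084 = 0.012021, 3/16 · 0.512 = 0.096, 3/16 · 0.015625 = 0.0029297, 1/4 · 0.512 = 0.128, 1/8 · 0.2963 = 0.037037; these sum to 0.27599.
By Bayes' rule, P(box A | data) = (0.012021) / (0.27599) = 0.043556.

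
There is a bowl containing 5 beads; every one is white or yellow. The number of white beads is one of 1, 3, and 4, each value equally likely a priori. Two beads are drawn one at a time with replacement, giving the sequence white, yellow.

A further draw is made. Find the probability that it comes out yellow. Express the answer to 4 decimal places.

Under each hypothesis, the probability of the observed sequence is: P(data | r = 1) = (1/5)(4/5) = 4/25; P(data | r = 3) = (3/5)(2/5) = 6/25; P(data | r = 4) = (4/5)(1/5) = 4/25.
Weighting by the prior gives 1/3 · 4/25 = 4/75, 1/3 · 6/25 = 2/25, 1/3 · 4/25 = 4/75; these sum to 14/75.
Dividing through by the total gives posterior P(r = 1 | data) = 2/7, P(r = 3 | data) = 3/7, P(r = 4 | data) = 2/7.
So P(yellow next | data) = Σ P(yellow next | H) P(H | data) = (4/5)(2/7) + (2/5)(3/7) + (1/5)(2/7) = 16/35.

0.4571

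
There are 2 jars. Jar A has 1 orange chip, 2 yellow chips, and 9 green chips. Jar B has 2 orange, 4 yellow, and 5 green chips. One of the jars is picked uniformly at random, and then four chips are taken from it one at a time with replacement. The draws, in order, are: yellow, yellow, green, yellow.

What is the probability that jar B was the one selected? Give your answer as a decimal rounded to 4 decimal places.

Compute the likelihood of the observed sequence for each case: P(data | jar A) = (2/12)(2/12)(9/12)(2/12) = 0.0034722; P(data | jar B) = (4/11)(4/11)(5/11)(4/11) = 0.021856.
Multiplying each by its prior: 1/2 · 0.0034722 = 0.0017361, 1/2 · 0.021856 = 0.010928; summing to 0.012664.
Hence P(jar B | data) = (0.010928) / (0.012664) = 0.86291.

0.8629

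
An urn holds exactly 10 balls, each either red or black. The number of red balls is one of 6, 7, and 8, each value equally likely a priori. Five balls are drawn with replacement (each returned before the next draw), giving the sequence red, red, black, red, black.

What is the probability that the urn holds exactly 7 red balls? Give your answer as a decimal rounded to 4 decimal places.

Compute the likelihood of the observed sequence for each case: P(data | r = 6) = (6/10)(6/10)(4/10)(6/10)(4/10) = 0.03456; P(data | r = 7) = (7/10)(7/10)(3/10)(7/10)(3/10) = 0.03087; P(data | r = 8) = (8/10)(8/10)(2/10)(8/10)(2/10) = 0.02048.
Weighting by the prior gives 1/3 · 0.03456 = 0.01152, 1/3 · 0.03087 = 0.01029, 1/3 · 0.02048 = 0.0068267; with total 0.028637.
So P(r = 7 | data) = (0.01029) / (0.028637) = 0.35933.

0.3593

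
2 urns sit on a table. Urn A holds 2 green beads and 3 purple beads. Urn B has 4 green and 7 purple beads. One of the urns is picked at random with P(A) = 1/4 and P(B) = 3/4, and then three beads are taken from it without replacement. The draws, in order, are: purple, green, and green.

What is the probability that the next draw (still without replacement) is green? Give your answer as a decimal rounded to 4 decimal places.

0.1795

For each hypothesis, P(data | H) works out to: P(data | urn A) = (3/5)(2/4)(1/3) = 1/10; P(data | urn B) = (7/11)(4/10)(3/9) = 14/165.
Multiplying each by its prior: 1/4 · 1/10 = 1/40, 3/4 · 14/165 = 7/110; with total 39/440.
Dividing through by the total gives posterior P(urn A | data) = 11/39, P(urn B | data) = 28/39.
So P(green next | data) = Σ P(green next | H) P(H | data) = (0)(11/39) + (1/4)(28/39) = 7/39.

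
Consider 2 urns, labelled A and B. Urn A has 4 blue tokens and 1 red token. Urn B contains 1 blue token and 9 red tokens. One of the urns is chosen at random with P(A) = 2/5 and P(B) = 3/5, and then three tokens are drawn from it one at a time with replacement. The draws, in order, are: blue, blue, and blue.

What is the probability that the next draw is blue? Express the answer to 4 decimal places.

0.7980

Under each hypothesis, the probability of the observed sequence is: P(data | urn A) = (4/5)(4/5)(4/5) = 0.512; P(data | urn B) = (1/10)(1/10)(1/10) = 0.001.
The prior-weighted likelihoods are 2/5 · 0.512 = 0.2048, 3/5 · 0.001 = 0.0006; with total 0.2054.
Dividing through by the total gives posterior P(urn A | data) = 0.99708, P(urn B | data) = 0.0029211.
So P(blue next | data) = Σ P(blue next | H) P(H | data) = (4/5)(0.99708) + (1/10)(0.0029211) = 0.79796.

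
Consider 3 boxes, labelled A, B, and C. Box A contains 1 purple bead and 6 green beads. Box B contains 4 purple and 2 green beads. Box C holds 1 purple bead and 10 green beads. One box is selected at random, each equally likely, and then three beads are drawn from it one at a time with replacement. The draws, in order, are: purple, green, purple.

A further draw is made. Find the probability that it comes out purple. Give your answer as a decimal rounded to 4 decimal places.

For each hypothesis, P(data | H) works out to: P(data | box A) = (1/7)(6/7)(1/7) = 0.017493; P(data | box B) = (4/6)(2/6)(4/6) = 0.14815; P(data | box C) = (1/11)(10/11)(1/11) = 0.0075131.
The prior-weighted likelihoods are 1/3 · 0.017493 = 0.0058309, 1/3 · 0.14815 = 0.049383, 1/3 · 0.0075131 = 0.0025044; with total 0.057718.
The posterior is then P(box A | data) = 0.10102, P(box B | data) = 0.85559, P(box C | data) = 0.04339.
So P(purple next | data) = Σ P(purple next | H) P(H | data) = (1/7)(0.10102) + (2/3)(0.85559) + (1/11)(0.04339) = 0.58877.

0.5888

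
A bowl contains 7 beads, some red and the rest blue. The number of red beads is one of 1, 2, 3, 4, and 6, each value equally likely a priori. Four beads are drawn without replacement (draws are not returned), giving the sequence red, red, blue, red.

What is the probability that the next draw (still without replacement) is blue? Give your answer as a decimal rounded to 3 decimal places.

0.333

The likelihood of the observed sequence under each hypothesis: P(data | r = 1) = (1/7)(0/6) = 0; P(data | r = 2) = (2/7)(1/6)(5/5)(0/4) = 0; P(data | r = 3) = (3/7)(2/6)(4/5)(1/4) = 1/35; P(data | r = 4) = (4/7)(3/6)(3/5)(2/4) = 3/35; P(data | r = 6) = (6/7)(5/6)(1/5)(4/4) = 1/7.
Weighting by the prior gives 1/5 · 0 = 0, 1/5 · 0 = 0, 1/5 · 1/35 = 1/175, 1/5 · 3/35 = 3/175, 1/5 · 1/7 = 1/35; with total 9/175.
Normalising, the posterior is P(r = 1 | data) = 0, P(r = 2 | data) = 0, P(r = 3 | data) = 1/9, P(r = 4 | data) = 1/3, P(r = 6 | data) = 5/9.
Averaging over the posterior, P(blue next | data) = (1)(1/9) + (2/3)(1/3) + (0)(5/9) = 1/3.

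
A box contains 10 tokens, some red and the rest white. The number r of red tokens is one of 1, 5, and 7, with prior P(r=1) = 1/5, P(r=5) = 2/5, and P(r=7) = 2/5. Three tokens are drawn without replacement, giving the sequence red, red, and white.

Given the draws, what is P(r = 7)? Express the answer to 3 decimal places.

0.558

The likelihood of the observed sequence under each hypothesis: P(data | r = 1) = (1/10)(0/9) = 0; P(data | r = 5) = (5/10)(4/9)(5/8) = 5/36; P(data | r = 7) = (7/10)(6/9)(3/8) = 7/40.
Weighting by the prior gives 1/5 · 0 = 0, 2/5 · 5/36 = 1/18, 2/5 · 7/40 = 7/100; these sum to 113/900.
Therefore the posterior P(r = 7 | data) = (7/100) / (113/900) = 63/113.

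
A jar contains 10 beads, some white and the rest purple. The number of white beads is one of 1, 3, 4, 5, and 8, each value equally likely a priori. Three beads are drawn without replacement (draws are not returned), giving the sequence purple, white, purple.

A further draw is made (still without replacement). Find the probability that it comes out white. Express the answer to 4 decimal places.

For each hypothesis, P(data | H) works out to: P(data | r = 1) = (9/10)(1/9)(8/8) = 0.1; P(data | r = 3) = (7/10)(3/9)(6/8) = 0.175; P(data | r = 4) = (6/10)(4/9)(5/8) = 0.16667; P(data | r = 5) = (5/10)(5/9)(4/8) = 0.13889; P(data | r = 8) = (2/10)(8/9)(1/8) = 0.022222.
Multiplying each by its prior: 1/5 · 0.1 = 0.02, 1/5 · 0.175 = 0.035, 1/5 · 0.16667 = 0.033333, 1/5 · 0.13889 = 0.027778, 1/5 · 0.022222 = 0.0044444; these sum to 0.12056.
Normalising, the posterior is P(r = 1 | data) = 0.1659, P(r = 3 | data) = 0.29032, P(r = 4 | data) = 0.2765, P(r = 5 | data) = 0.23041, P(r = 8 | data) = 0.036866.
So P(white next | data) = Σ P(white next | H) P(H | data) = (0)(0.1659) + (2/7)(0.29032) + (3/7)(0.2765) + (4/7)(0.23041) + (1)(0.036866) = 0.36998.

0.3700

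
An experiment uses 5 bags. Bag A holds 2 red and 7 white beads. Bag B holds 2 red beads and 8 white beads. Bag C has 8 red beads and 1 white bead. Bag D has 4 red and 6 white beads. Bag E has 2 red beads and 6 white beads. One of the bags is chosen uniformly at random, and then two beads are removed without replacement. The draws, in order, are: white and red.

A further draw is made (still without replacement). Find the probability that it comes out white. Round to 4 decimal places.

The likelihood of the observed sequence under each hypothesis: P(data | bag A) = (7/9)(2/8) = 7/36; P(data | bag B) = (8/10)(2/9) = 8/45; P(data | bag C) = (1/9)(8/8) = 1/9; P(data | bag D) = (6/10)(4/9) = 4/15; P(data | bag E) = (6/8)(2/7) = 3/14.
Multiplying each by its prior: 1/5 · 7/36 = 7/180, 1/5 · 8/45 = 8/225, 1/5 · 1/9 = 1/45, 1/5 · 4/15 = 4/75, 1/5 · 3/14 = 3/70; these sum to 27/140.
Normalising, the posterior is P(bag A | data) = 0.20165, P(bag B | data) = 0.18436, P(bag C | data) = 0.11523, P(bag D | data) = 0.27654, P(bag E | data) = 0.22222.
The predictive probability is P(white next | data) = (6/7)(0.20165) + (7/8)(0.18436) + (0)(0.11523) + (5/8)(0.27654) + (5/6)(0.22222) = 0.69218.

0.6922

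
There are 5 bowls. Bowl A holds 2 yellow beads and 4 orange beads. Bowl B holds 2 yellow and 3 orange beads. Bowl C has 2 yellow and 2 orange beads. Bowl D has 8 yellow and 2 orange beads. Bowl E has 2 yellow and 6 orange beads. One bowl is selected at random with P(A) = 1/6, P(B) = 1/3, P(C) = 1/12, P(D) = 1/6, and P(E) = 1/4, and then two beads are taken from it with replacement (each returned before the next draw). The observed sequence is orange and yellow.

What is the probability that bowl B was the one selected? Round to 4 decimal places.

0.3784

Compute the likelihood of the observed sequence for each case: P(data | bowl A) = (4/6)(2/6) = 0.22222; P(data | bowl B) = (3/5)(2/5) = 0.24; P(data | bowl C) = (2/4)(2/4) = 0.25; P(data | bowl D) = (2/10)(8/10) = 0.16; P(data | bowl E) = (6/8)(2/8) = 0.1875.
Weighting by the prior gives 1/6 · 0.22222 = 0.037037, 1/3 · 0.24 = 0.08, 1/12 · 0.25 = 0.020833, 1/6 · 0.16 = 0.026667, 1/4 · 0.1875 = 0.046875; summing to 0.21141.
Therefore the posterior P(bowl B | data) = (0.08) / (0.21141) = 0.37841.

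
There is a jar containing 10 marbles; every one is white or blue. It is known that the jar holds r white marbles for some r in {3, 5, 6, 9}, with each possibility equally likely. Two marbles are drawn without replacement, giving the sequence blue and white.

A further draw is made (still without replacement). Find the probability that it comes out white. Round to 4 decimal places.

0.5285

Compute the likelihood of the observed sequence for each case: P(data | r = 3) = (7/10)(3/9) = 7/30; P(data | r = 5) = (5/10)(5/9) = 5/18; P(data | r = 6) = (4/10)(6/9) = 4/15; P(data | r = 9) = (1/10)(9/9) = 1/10.
Multiplying each by its prior: 1/4 · 7/30 = 7/120, 1/4 · 5/18 = 5/72, 1/4 · 4/15 = 1/15, 1/4 · 1/10 = 1/40; with total 79/360.
Normalising, the posterior is P(r = 3 | data) = 21/79, P(r = 5 | data) = 25/79, P(r = 6 | data) = 24/79, P(r = 9 | data) = 9/79.
Averaging over the posterior, P(white next | data) = (1/4)(21/79) + (1/2)(25/79) + (5/8)(24/79) + (1)(9/79) = 167/316.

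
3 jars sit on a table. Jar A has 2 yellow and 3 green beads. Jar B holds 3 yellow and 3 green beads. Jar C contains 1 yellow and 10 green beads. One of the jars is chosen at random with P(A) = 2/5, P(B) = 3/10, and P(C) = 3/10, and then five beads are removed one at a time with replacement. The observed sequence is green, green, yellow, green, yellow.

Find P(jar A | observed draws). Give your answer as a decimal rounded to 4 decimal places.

For each hypothesis, P(data | H) works out to: P(data | jar A) = (3/5)(3/5)(2/5)(3/5)(2/5) = 0.03456; P(data | jar B) = (3/6)(3/6)(3/6)(3/6)(3/6) = 0.03125; P(data | jar C) = (10/11)(10/11)(1/11)(10/11)(1/11) = 0.0062092.
The prior-weighted likelihoods are 2/5 · 0.03456 = 0.013824, 3/10 · 0.03125 = 0.009375, 3/10 · 0.0062092 = 0.0018628; these sum to 0.025062.
Hence P(jar A | data) = (0.013824) / (0.025062) = 0.5516.

0.5516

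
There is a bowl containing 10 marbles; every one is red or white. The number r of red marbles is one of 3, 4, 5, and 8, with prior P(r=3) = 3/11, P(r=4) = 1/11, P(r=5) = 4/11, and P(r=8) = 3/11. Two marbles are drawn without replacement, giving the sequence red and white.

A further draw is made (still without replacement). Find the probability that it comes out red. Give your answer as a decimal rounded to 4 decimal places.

Under each hypothesis, the probability of the observed sequence is: P(data | r = 3) = (3/10)(7/9) = 7/30; P(data | r = 4) = (4/10)(6/9) = 4/15; P(data | r = 5) = (5/10)(5/9) = 5/18; P(data | r = 8) = (8/10)(2/9) = 8/45.
The prior-weighted likelihoods are 3/11 · 7/30 = 7/110, 1/11 · 4/15 = 4/165, 4/11 · 5/18 = 10/99, 3/11 · 8/45 = 8/165; summing to 47/198.
Normalising, the posterior is P(r = 3 | data) = 63/235, P(r = 4 | data) = 24/235, P(r = 5 | data) = 20/47, P(r = 8 | data) = 48/235.
So P(red next | data) = Σ P(red next | H) P(H | data) = (1/4)(63/235) + (3/8)(24/235) + (1/2)(20/47) + (7/8)(48/235) = 467/940.

0.4968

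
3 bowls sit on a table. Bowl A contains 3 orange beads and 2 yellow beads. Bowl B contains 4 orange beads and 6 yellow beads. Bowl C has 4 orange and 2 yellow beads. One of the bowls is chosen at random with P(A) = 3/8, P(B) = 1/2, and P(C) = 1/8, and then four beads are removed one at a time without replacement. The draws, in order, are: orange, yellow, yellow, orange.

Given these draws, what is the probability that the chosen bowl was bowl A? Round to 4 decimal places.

0.4599

Compute the likelihood of the observed sequence for each case: P(data | bowl A) = (3/5)(2/4)(1/3)(2/2) = 0.1; P(data | bowl B) = (4/10)(6/9)(5/8)(3/7) = 0.071429; P(data | bowl C) = (4/6)(2/5)(1/4)(3/3) = 0.066667.
The prior-weighted likelihoods are 3/8 · 0.1 = 0.0375, 1/2 · 0.071429 = 0.035714, 1/8 · 0.066667 = 0.0083333; with total 0.081548.
Therefore the posterior P(bowl A | data) = (0.0375) / (0.081548) = 0.45985.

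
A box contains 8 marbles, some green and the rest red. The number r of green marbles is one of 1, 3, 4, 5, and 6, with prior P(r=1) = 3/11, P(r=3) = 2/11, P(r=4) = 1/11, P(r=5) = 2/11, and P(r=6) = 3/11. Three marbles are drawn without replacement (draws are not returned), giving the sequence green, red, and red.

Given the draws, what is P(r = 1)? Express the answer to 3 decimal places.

For each hypothesis, P(data | H) works out to: P(data | r = 1) = (1/8)(7/7)(6/6) = 1/8; P(data | r = 3) = (3/8)(5/7)(4/6) = 5/28; P(data | r = 4) = (4/8)(4/7)(3/6) = 1/7; P(data | r = 5) = (5/8)(3/7)(2/6) = 5/56; P(data | r = 6) = (6/8)(2/7)(1/6) = 1/28.
Multiplying each by its prior: 3/11 · 1/8 = 3/88, 2/11 · 5/28 = 5/154, 1/11 · 1/7 = 1/77, 2/11 · 5/56 = 5/308, 3/11 · 1/28 = 3/308; summing to 65/616.
Therefore the posterior P(r = 1 | data) = (3/88) / (65/616) = 21/65.

0.323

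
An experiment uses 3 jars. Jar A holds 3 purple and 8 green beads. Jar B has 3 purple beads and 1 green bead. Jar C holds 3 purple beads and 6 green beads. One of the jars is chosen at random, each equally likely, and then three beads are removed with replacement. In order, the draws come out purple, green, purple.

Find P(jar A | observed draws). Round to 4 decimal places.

Under each hypothesis, the probability of the observed sequence is: P(data | jar A) = (3/11)(8/11)(3/11) = 0.054095; P(data | jar B) = (3/4)(1/4)(3/4) = 0.14062; P(data | jar C) = (3/9)(6/9)(3/9) = 0.074074.
The prior-weighted likelihoods are 1/3 · 0.054095 = 0.018032, 1/3 · 0.14062 = 0.046875, 1/3 · 0.074074 = 0.024691; with total 0.089598.
Therefore the posterior P(jar A | data) = (0.018032) / (0.089598) = 0.20125.

0.2012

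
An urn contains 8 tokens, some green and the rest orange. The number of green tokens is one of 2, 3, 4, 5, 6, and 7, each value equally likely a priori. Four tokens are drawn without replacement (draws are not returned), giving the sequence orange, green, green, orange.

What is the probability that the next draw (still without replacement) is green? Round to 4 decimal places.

Compute the likelihood of the observed sequence for each case: P(data | r = 2) = (6/8)(2/7)(1/6)(5/5) = 1/28; P(data | r = 3) = (5/8)(3/7)(2/6)(4/5) = 1/14; P(data | r = 4) = (4/8)(4/7)(3/6)(3/5) = 3/35; P(data | r = 5) = (3/8)(5/7)(4/6)(2/5) = 1/14; P(data | r = 6) = (2/8)(6/7)(5/6)(1/5) = 1/28; P(data | r = 7) = (1/8)(7/7)(6/6)(0/5) = 0.
Multiplying each by its prior: 1/6 · 1/28 = 1/168, 1/6 · 1/14 = 1/84, 1/6 · 3/35 = 1/70, 1/6 · 1/14 = 1/84, 1/6 · 1/28 = 1/168, 1/6 · 0 = 0; these sum to 1/20.
Normalising, the posterior is P(r = 2 | data) = 5/42, P(r = 3 | data) = 5/21, P(r = 4 | data) = 2/7, P(r = 5 | data) = 5/21, P(r = 6 | data) = 5/42, P(r = 7 | data) = 0.
So P(green next | data) = Σ P(green next | H) P(H | data) = (0)(5/42) + (1/4)(5/21) + (1/2)(2/7) + (3/4)(5/21) + (1)(5/42) = 1/2.

0.5000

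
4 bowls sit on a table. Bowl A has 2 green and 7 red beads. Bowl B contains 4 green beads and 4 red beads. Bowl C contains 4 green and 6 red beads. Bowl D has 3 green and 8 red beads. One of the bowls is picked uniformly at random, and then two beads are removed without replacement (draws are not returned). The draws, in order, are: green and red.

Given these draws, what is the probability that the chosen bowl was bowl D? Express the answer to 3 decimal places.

Compute the likelihood of the observed sequence for each case: P(data | bowl A) = (2/9)(7/8) = 0.19444; P(data | bowl B) = (4/8)(4/7) = 0.28571; P(data | bowl C) = (4/10)(6/9) = 0.26667; P(data | bowl D) = (3/11)(8/10) = 0.21818.
Weighting by the prior gives 1/4 · 0.19444 = 0.048611, 1/4 · 0.28571 = 0.071429, 1/4 · 0.26667 = 0.066667, 1/4 · 0.21818 = 0.054545; summing to 0.24125.
So P(bowl D | data) = (0.054545) / (0.24125) = 0.22609.

0.226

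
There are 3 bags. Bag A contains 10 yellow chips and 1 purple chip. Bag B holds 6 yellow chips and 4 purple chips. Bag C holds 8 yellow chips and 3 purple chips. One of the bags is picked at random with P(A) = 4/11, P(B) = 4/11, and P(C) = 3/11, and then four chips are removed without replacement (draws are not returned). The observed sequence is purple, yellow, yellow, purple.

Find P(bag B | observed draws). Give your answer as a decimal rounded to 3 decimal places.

Compute the likelihood of the observed sequence for each case: P(data | bag A) = (1/11)(10/10)(9/9)(0/8) = 0; P(data | bag B) = (4/10)(6/9)(5/8)(3/7) = 0.071429; P(data | bag C) = (3/11)(8/10)(7/9)(2/8) = 0.042424.
Multiplying each by its prior: 4/11 · 0 = 0, 4/11 · 0.071429 = 0.025974, 3/11 · 0.042424 = 0.01157; these sum to 0.037544.
Therefore the posterior P(bag B | data) = (0.025974) / (0.037544) = 0.69182.

0.692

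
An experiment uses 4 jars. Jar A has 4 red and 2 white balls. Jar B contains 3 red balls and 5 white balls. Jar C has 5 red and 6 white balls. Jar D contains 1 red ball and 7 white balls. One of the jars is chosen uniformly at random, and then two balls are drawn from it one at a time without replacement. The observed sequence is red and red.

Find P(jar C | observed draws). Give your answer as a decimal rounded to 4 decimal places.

0.2639

For each hypothesis, P(data | H) works out to: P(data | jar A) = (4/6)(3/5) = 0.4; P(data | jar B) = (3/8)(2/7) = 0.10714; P(data | jar C) = (5/11)(4/10) = 0.18182; P(data | jar D) = (1/8)(0/7) = 0.
Weighting by the prior gives 1/4 · 0.4 = 0.1, 1/4 · 0.10714 = 0.026786, 1/4 · 0.18182 = 0.045455, 1/4 · 0 = 0; summing to 0.17224.
So P(jar C | data) = (0.045455) / (0.17224) = 0.2639.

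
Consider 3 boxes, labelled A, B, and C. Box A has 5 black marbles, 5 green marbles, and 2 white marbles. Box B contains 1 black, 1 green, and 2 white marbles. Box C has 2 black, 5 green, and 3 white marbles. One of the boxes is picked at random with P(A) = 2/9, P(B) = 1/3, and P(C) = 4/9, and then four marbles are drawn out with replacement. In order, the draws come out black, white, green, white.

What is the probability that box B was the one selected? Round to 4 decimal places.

0.5066

Under each hypothesis, the probability of the observed sequence is: P(data | box A) = (5/12)(2/12)(5/12)(2/12) = 0.0048225; P(data | box B) = (1/4)(2/4)(1/4)(2/4) = 0.015625; P(data | box C) = (2/10)(3/10)(5/10)(3/10) = 0.009.
The prior-weighted likelihoods are 2/9 · 0.0048225 = 0.0010717, 1/3 · 0.015625 = 0.0052083, 4/9 · 0.009 = 0.004; these sum to 0.01028.
Hence P(box B | data) = (0.0052083) / (0.01028) = 0.50665.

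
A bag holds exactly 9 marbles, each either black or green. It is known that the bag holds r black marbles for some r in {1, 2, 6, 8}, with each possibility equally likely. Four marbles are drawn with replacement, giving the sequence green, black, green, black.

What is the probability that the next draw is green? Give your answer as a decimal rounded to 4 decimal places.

0.5007

The likelihood of the observed sequence under each hypothesis: P(data | r = 1) = (8/9)(1/9)(8/9)(1/9) = 0.0097546; P(data | r = 2) = (7/9)(2/9)(7/9)(2/9) = 0.029873; P(data | r = 6) = (3/9)(6/9)(3/9)(6/9) = 0.049383; P(data | r = 8) = (1/9)(8/9)(1/9)(8/9) = 0.0097546.
Weighting by the prior gives 1/4 · 0.0097546 = 0.0024387, 1/4 · 0.029873 = 0.0074684, 1/4 · 0.049383 = 0.012346, 1/4 · 0.0097546 = 0.0024387; with total 0.024691.
Normalising, the posterior is P(r = 1 | data) = 0.098765, P(r = 2 | data) = 0.30247, P(r = 6 | data) = 0.5, P(r = 8 | data) = 0.098765.
Averaging over the posterior, P(green next | data) = (8/9)(0.098765) + (7/9)(0.30247) + (1/3)(0.5) + (1/9)(0.098765) = 0.50069.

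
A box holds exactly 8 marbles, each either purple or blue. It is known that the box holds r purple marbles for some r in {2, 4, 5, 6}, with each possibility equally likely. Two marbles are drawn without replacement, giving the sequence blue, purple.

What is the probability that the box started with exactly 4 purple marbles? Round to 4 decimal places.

0.2909

Compute the likelihood of the observed sequence for each case: P(data | r = 2) = (6/8)(2/7) = 3/14; P(data | r = 4) = (4/8)(4/7) = 2/7; P(data | r = 5) = (3/8)(5/7) = 15/56; P(data | r = 6) = (2/8)(6/7) = 3/14.
The prior-weighted likelihoods are 1/4 · 3/14 = 3/56, 1/4 · 2/7 = 1/14, 1/4 · 15/56 = 15/224, 1/4 · 3/14 = 3/56; summing to 55/224.
By Bayes' rule, P(r = 4 | data) = (1/14) / (55/224) = 16/55.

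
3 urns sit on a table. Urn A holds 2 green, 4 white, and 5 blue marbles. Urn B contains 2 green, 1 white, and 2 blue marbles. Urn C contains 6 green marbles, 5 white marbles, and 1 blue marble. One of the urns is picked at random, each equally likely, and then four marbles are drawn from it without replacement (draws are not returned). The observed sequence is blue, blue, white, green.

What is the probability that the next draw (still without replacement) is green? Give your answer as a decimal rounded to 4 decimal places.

Under each hypothesis, the probability of the observed sequence is: P(data | urn A) = (5/11)(4/10)(4/9)(2/8) = 0.020202; P(data | urn B) = (2/5)(1/4)(1/3)(2/2) = 0.033333; P(data | urn C) = (1/12)(0/11) = 0.
The prior-weighted likelihoods are 1/3 · 0.020202 = 0.006734, 1/3 · 0.033333 = 0.011111, 1/3 · 0 = 0; with total 0.017845.
Dividing through by the total gives posterior P(urn A | data) = 0.37736, P(urn B | data) = 0.62264, P(urn C | data) = 0.
So P(green next | data) = Σ P(green next | H) P(H | data) = (1/7)(0.37736) + (1)(0.62264) = 0.67655.

0.6765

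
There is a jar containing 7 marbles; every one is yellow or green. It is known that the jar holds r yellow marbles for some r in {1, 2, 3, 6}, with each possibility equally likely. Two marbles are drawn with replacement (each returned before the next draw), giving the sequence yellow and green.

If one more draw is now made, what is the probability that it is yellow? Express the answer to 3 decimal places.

0.412

For each hypothesis, P(data | H) works out to: P(data | r = 1) = (1/7)(6/7) = 6/49; P(data | r = 2) = (2/7)(5/7) = 10/49; P(data | r = 3) = (3/7)(4/7) = 12/49; P(data | r = 6) = (6/7)(1/7) = 6/49.
The prior-weighted likelihoods are 1/4 · 6/49 = 3/98, 1/4 · 10/49 = 5/98, 1/4 · 12/49 = 3/49, 1/4 · 6/49 = 3/98; with total 17/98.
Normalising, the posterior is P(r = 1 | data) = 3/17, P(r = 2 | data) = 5/17, P(r = 3 | data) = 6/17, P(r = 6 | data) = 3/17.
Averaging over the posterior, P(yellow next | data) = (1/7)(3/17) + (2/7)(5/17) + (3/7)(6/17) + (6/7)(3/17) = 7/17.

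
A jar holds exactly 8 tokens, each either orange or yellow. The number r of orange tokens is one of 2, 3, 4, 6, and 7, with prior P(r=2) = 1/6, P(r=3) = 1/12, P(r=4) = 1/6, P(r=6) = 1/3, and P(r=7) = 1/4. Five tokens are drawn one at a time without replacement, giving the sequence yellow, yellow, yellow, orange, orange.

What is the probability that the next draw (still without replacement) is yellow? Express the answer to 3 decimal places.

0.644

Compute the likelihood of the observed sequence for each case: P(data | r = 2) = (6/8)(5/7)(4/6)(2/5)(1/4) = 0.035714; P(data | r = 3) = (5/8)(4/7)(3/6)(3/5)(2/4) = 0.053571; P(data | r = 4) = (4/8)(3/7)(2/6)(4/5)(3/4) = 0.042857; P(data | r = 6) = (2/8)(1/7)(0/6) = 0; P(data | r = 7) = (1/8)(0/7) = 0.
The prior-weighted likelihoods are 1/6 · 0.035714 = 0.0059524, 1/12 · 0.053571 = 0.0044643, 1/6 · 0.042857 = 0.0071429, 1/3 · 0 = 0, 1/4 · 0 = 0; summing to 0.01756.
The posterior is then P(r = 2 | data) = 0.33898, P(r = 3 | data) = 0.25424, P(r = 4 | data) = 0.40678, P(r = 6 | data) = 0, P(r = 7 | data) = 0.
The predictive probability is P(yellow next | data) = (1)(0.33898) + (2/3)(0.25424) + (1/3)(0.40678) = 0.64407.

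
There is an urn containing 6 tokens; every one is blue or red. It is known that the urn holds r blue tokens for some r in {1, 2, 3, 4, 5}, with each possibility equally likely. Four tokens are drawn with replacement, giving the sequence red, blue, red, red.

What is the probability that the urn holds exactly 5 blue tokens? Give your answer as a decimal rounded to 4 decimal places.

Compute the likelihood of the observed sequence for each case: P(data | r = 1) = (5/6)(1/6)(5/6)(5/6) = 0.096451; P(data | r = 2) = (4/6)(2/6)(4/6)(4/6) = 0.098765; P(data | r = 3) = (3/6)(3/6)(3/6)(3/6) = 0.0625; P(data | r = 4) = (2/6)(4/6)(2/6)(2/6) = 0.024691; P(data | r = 5) = (1/6)(5/6)(1/6)(1/6) = 0.003858.
Multiplying each by its prior: 1/5 · 0.096451 = 0.01929, 1/5 · 0.098765 = 0.019753, 1/5 · 0.0625 = 0.0125, 1/5 · 0.024691 = 0.0049383, 1/5 · 0.003858 = 0.0007716; these sum to 0.057253.
By Bayes' rule, P(r = 5 | data) = (0.0007716) / (0.057253) = 0.013477.

0.0135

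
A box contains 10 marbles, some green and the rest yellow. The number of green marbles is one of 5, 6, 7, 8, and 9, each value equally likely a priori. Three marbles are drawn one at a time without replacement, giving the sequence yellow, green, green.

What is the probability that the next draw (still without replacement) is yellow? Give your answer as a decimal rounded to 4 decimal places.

The likelihood of the observed sequence under each hypothesis: P(data | r = 5) = (5/10)(5/9)(4/8) = 5/36; P(data | r = 6) = (4/10)(6/9)(5/8) = 1/6; P(data | r = 7) = (3/10)(7/9)(6/8) = 7/40; P(data | r = 8) = (2/10)(8/9)(7/8) = 7/45; P(data | r = 9) = (1/10)(9/9)(8/8) = 1/10.
Weighting by the prior gives 1/5 · 5/36 = 1/36, 1/5 · 1/6 = 1/30, 1/5 · 7/40 = 7/200, 1/5 · 7/45 = 7/225, 1/5 · 1/10 = 1/50; with total 53/360.
Dividing through by the total gives posterior P(r = 5 | data) = 0.18868, P(r = 6 | data) = 0.22642, P(r = 7 | data) = 0.23774, P(r = 8 | data) = 0.21132, P(r = 9 | data) = 0.13585.
So P(yellow next | data) = Σ P(yellow next | H) P(H | data) = (4/7)(0.18868) + (3/7)(0.22642) + (2/7)(0.23774) + (1/7)(0.21132) + (0)(0.13585) = 0.30296.

0.3030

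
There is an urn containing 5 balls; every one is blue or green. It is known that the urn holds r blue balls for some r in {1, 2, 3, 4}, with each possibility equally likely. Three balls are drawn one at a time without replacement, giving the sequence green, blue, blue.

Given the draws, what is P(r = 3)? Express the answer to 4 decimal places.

Under each hypothesis, the probability of the observed sequence is: P(data | r = 1) = (4/5)(1/4)(0/3) = 0; P(data | r = 2) = (3/5)(2/4)(1/3) = 1/10; P(data | r = 3) = (2/5)(3/4)(2/3) = 1/5; P(data | r = 4) = (1/5)(4/4)(3/3) = 1/5.
Weighting by the prior gives 1/4 · 0 = 0, 1/4 · 1/10 = 1/40, 1/4 · 1/5 = 1/20, 1/4 · 1/5 = 1/20; summing to 1/8.
By Bayes' rule, P(r = 3 | data) = (1/20) / (1/8) = 2/5.

0.4000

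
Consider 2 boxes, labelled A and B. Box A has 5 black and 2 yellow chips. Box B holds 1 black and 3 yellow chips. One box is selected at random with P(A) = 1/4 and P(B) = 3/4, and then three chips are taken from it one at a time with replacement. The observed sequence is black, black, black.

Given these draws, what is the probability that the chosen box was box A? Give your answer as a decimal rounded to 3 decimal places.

0.886

For each hypothesis, P(data | H) works out to: P(data | box A) = (5/7)(5/7)(5/7) = 0.36443; P(data | box B) = (1/4)(1/4)(1/4) = 0.015625.
The prior-weighted likelihoods are 1/4 · 0.36443 = 0.091108, 3/4 · 0.015625 = 0.011719; summing to 0.10283.
Hence P(box A | data) = (0.091108) / (0.10283) = 0.88603.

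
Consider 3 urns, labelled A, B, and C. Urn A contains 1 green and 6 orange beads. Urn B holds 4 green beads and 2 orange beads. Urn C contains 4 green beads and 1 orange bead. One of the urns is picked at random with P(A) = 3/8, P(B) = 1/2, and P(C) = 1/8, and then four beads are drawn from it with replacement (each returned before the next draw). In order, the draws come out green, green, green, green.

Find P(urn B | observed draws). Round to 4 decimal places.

0.6579

Under each hypothesis, the probability of the observed sequence is: P(data | urn A) = (1/7)(1/7)(1/7)(1/7) = 0.00041649; P(data | urn B) = (4/6)(4/6)(4/6)(4/6) = 0.19753; P(data | urn C) = (4/5)(4/5)(4/5)(4/5) = 0.4096.
Multiplying each by its prior: 3/8 · 0.00041649 = 0.00015618, 1/2 · 0.19753 = 0.098765, 1/8 · 0.4096 = 0.0512; these sum to 0.15012.
So P(urn B | data) = (0.098765) / (0.15012) = 0.6579.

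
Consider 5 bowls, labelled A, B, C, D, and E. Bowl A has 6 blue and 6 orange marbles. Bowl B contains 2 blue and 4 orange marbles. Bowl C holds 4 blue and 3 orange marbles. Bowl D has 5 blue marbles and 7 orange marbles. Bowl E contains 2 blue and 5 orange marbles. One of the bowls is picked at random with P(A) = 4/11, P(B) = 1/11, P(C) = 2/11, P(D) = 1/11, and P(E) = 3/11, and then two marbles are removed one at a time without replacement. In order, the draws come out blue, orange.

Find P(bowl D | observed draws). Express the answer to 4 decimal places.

Compute the likelihood of the observed sequence for each case: P(data | bowl A) = (6/12)(6/11) = 0.27273; P(data | bowl B) = (2/6)(4/5) = 0.26667; P(data | bowl C) = (4/7)(3/6) = 0.28571; P(data | bowl D) = (5/12)(7/11) = 0.26515; P(data | bowl E) = (2/7)(5/6) = 0.2381.
The prior-weighted likelihoods are 4/11 · 0.27273 = 0.099174, 1/11 · 0.26667 = 0.024242, 2/11 · 0.28571 = 0.051948, 1/11 · 0.26515 = 0.024105, 3/11 · 0.2381 = 0.064935; these sum to 0.2644.
Therefore the posterior P(bowl D | data) = (0.024105) / (0.2644) = 0.091166.

0.0912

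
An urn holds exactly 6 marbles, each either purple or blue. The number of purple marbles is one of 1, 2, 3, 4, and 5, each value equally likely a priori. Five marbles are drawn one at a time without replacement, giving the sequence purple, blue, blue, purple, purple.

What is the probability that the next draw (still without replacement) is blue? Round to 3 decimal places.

0.429

Under each hypothesis, the probability of the observed sequence is: P(data | r = 1) = (1/6)(5/5)(4/4)(0/3) = 0; P(data | r = 2) = (2/6)(4/5)(3/4)(1/3)(0/2) = 0; P(data | r = 3) = (3/6)(3/5)(2/4)(2/3)(1/2) = 1/20; P(data | r = 4) = (4/6)(2/5)(1/4)(3/3)(2/2) = 1/15; P(data | r = 5) = (5/6)(1/5)(0/4) = 0.
The prior-weighted likelihoods are 1/5 · 0 = 0, 1/5 · 0 = 0, 1/5 · 1/20 = 1/100, 1/5 · 1/15 = 1/75, 1/5 · 0 = 0; summing to 7/300.
Dividing through by the total gives posterior P(r = 1 | data) = 0, P(r = 2 | data) = 0, P(r = 3 | data) = 3/7, P(r = 4 | data) = 4/7, P(r = 5 | data) = 0.
So P(blue next | data) = Σ P(blue next | H) P(H | data) = (1)(3/7) + (0)(4/7) = 3/7.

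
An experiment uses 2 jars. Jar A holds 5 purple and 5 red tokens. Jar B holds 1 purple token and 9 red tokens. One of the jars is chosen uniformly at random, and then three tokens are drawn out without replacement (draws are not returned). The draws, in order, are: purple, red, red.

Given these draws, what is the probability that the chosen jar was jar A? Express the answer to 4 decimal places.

For each hypothesis, P(data | H) works out to: P(data | jar A) = (5/10)(5/9)(4/8) = 5/36; P(data | jar B) = (1/10)(9/9)(8/8) = 1/10.
Weighting by the prior gives 1/2 · 5/36 = 5/72, 1/2 · 1/10 = 1/20; these sum to 43/360.
So P(jar A | data) = (5/72) / (43/360) = 25/43.

0.5814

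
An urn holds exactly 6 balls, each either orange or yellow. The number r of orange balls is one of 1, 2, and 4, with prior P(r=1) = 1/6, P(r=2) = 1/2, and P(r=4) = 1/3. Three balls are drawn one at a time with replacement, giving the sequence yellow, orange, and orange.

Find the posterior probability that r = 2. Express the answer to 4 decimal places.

The likelihood of the observed sequence under each hypothesis: P(data | r = 1) = (5/6)(1/6)(1/6) = 0.023148; P(data | r = 2) = (4/6)(2/6)(2/6) = 0.074074; P(data | r = 4) = (2/6)(4/6)(4/6) = 0.14815.
Weighting by the prior gives 1/6 · 0.023148 = 0.003858, 1/2 · 0.074074 = 0.037037, 1/3 · 0.14815 = 0.049383; these sum to 0.090278.
By Bayes' rule, P(r = 2 | data) = (0.037037) / (0.090278) = 0.41026.

0.4103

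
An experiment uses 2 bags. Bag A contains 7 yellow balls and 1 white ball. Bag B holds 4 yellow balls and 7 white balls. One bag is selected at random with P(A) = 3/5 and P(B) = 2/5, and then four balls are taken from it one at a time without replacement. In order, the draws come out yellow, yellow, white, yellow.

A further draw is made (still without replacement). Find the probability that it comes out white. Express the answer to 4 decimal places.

For each hypothesis, P(data | H) works out to: P(data | bag A) = (7/8)(6/7)(1/6)(5/5) = 0.125; P(data | bag B) = (4/11)(3/10)(7/9)(2/8) = 0.021212.
Multiplying each by its prior: 3/5 · 0.125 = 0.075, 2/5 · 0.021212 = 0.0084848; with total 0.083485.
Normalising, the posterior is P(bag A | data) = 0.89837, P(bag B | data) = 0.10163.
The predictive probability is P(white next | data) = (0)(0.89837) + (6/7)(0.10163) = 0.087114.

0.0871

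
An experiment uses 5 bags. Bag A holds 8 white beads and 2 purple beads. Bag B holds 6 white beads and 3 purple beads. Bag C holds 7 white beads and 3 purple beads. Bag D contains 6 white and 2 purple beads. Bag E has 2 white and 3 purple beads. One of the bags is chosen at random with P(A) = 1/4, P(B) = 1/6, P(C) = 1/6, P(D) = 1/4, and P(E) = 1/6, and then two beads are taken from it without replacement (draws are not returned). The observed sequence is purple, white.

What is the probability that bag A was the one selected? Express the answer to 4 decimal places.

0.1944

Under each hypothesis, the probability of the observed sequence is: P(data | bag A) = (2/10)(8/9) = 8/45; P(data | bag B) = (3/9)(6/8) = 1/4; P(data | bag C) = (3/10)(7/9) = 7/30; P(data | bag D) = (2/8)(6/7) = 3/14; P(data | bag E) = (3/5)(2/4) = 3/10.
The prior-weighted likelihoods are 1/4 · 8/45 = 2/45, 1/6 · 1/4 = 1/24, 1/6 · 7/30 = 7/180, 1/4 · 3/14 = 3/56, 1/6 · 3/10 = 1/20; these sum to 8/35.
Therefore the posterior P(bag A | data) = (2/45) / (8/35) = 7/36.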